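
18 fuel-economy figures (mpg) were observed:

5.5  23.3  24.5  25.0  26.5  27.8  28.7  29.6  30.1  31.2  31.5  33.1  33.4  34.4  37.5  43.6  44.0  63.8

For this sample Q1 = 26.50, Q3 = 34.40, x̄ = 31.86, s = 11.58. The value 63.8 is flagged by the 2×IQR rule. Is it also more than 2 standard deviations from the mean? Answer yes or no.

z = (63.8 − 31.86) / 11.58 = 2.76.
|z| = 2.76 > 2.

yes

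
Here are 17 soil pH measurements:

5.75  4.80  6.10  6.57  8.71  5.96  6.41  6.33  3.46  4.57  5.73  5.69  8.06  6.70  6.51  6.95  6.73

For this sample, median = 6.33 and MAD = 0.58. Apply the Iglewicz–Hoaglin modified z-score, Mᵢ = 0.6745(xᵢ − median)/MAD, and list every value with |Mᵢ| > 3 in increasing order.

3.46

|Mᵢ| > 3 ⇔ |xᵢ − 6.33| > 3·0.58/0.6745 = 2.58.
So outliers lie outside [3.75, 8.91].
3.46: M = -3.34 → outlier.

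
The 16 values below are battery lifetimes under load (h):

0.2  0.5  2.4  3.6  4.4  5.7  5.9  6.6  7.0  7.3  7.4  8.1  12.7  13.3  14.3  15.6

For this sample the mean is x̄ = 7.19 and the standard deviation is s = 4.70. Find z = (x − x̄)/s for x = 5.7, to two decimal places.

z = (5.7 − 7.19) / 4.70 = -0.32.

-0.32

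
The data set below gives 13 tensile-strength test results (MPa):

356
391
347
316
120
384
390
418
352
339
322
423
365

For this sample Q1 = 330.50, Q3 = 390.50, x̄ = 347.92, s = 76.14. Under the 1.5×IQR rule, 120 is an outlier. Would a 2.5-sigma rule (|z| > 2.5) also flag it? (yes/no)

yes

z = (120 − 347.92) / 76.14 = -2.99.
|z| = 2.99 > 2.5.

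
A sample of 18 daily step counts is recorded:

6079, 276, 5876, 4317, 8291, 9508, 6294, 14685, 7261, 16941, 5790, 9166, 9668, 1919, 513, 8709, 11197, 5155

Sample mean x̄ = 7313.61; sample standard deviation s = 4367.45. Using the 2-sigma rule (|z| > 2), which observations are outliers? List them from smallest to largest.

Cutoffs at x̄ ± 2s: 7313.61 ± 2·4367.45 = [-1421.29, 16048.51].
16941: z = 2.20, |z| > 2 → outlier.
Every other value lies within [-1421.29, 16048.51].

16941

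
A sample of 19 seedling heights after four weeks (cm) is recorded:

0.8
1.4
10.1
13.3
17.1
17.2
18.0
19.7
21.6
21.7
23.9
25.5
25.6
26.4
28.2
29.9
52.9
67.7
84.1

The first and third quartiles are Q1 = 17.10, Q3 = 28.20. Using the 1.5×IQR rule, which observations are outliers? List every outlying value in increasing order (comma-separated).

IQR = Q3 − Q1 = 28.20 − 17.10 = 11.10.
Lower fence = Q1 − 1.5·IQR = 17.10 − 16.65 = 0.45.
Upper fence = Q3 + 1.5·IQR = 28.20 + 16.65 = 44.85.
52.9 > 44.85 → outlier.
67.7 > 44.85 → outlier.
84.1 > 44.85 → outlier.
All remaining values lie within [0.45, 44.85].

52.9, 67.7, 84.1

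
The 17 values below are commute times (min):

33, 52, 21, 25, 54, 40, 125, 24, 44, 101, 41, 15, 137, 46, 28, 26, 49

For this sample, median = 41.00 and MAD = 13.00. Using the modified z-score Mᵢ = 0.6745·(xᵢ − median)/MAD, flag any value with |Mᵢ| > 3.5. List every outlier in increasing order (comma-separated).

125, 137

|Mᵢ| > 3.5 ⇔ |xᵢ − 41.00| > 3.5·13.00/0.6745 = 67.46.
So outliers lie outside [-26.46, 108.46].
125: M = 4.36 → outlier.
137: M = 4.98 → outlier.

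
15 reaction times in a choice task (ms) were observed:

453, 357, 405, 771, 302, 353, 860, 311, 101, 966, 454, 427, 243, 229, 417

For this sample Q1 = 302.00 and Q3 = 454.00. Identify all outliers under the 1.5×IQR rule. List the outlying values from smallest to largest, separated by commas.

IQR = Q3 − Q1 = 454.00 − 302.00 = 152.00.
Lower fence = Q1 − 1.5·IQR = 302.00 − 228.00 = 74.00.
Upper fence = Q3 + 1.5·IQR = 454.00 + 228.00 = 682.00.
771 > 682.00 → outlier.
860 > 682.00 → outlier.
966 > 682.00 → outlier.
All remaining values lie within [74.00, 682.00].

771, 860, 966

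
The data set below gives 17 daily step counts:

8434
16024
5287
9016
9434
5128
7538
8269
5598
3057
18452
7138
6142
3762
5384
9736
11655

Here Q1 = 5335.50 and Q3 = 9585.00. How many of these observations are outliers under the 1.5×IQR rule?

2

IQR = 4249.50; fences at 5335.50 − 6374.25 = -1038.75 and 9585.00 + 6374.25 = 15959.25.
Outside the cutoffs: 16024, 18452.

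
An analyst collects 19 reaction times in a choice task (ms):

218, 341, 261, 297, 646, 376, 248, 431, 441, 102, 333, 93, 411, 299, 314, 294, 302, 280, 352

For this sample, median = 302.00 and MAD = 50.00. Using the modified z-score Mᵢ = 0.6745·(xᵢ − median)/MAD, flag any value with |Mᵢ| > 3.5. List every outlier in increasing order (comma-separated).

646

|Mᵢ| > 3.5 ⇔ |xᵢ − 302.00| > 3.5·50.00/0.6745 = 259.45.
So outliers lie outside [42.55, 561.45].
646: M = 4.64 → outlier.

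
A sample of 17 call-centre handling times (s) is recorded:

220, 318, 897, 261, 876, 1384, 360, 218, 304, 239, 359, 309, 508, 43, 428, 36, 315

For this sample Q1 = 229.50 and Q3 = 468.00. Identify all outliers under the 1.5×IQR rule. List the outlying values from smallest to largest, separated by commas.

IQR = Q3 − Q1 = 468.00 − 229.50 = 238.50.
Lower fence = Q1 − 1.5·IQR = 229.50 − 357.75 = -128.25.
Upper fence = Q3 + 1.5·IQR = 468.00 + 357.75 = 825.75.
876 > 825.75 → outlier.
897 > 825.75 → outlier.
1384 > 825.75 → outlier.
All remaining values lie within [-128.25, 825.75].

876, 897, 1384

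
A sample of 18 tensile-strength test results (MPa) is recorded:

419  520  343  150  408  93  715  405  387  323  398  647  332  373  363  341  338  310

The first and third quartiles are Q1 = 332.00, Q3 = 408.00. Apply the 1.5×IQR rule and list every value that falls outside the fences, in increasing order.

93, 150, 647, 715

IQR = Q3 − Q1 = 408.00 − 332.00 = 76.00.
Lower fence = Q1 − 1.5·IQR = 332.00 − 114.00 = 218.00.
Upper fence = Q3 + 1.5·IQR = 408.00 + 114.00 = 522.00.
93 < 218.00 → outlier.
150 < 218.00 → outlier.
647 > 522.00 → outlier.
715 > 522.00 → outlier.
All remaining values lie within [218.00, 522.00].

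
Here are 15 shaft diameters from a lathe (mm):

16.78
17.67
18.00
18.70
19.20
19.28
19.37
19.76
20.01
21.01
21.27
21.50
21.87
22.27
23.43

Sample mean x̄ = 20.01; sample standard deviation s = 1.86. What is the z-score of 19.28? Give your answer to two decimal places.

-0.39

z = (19.28 − 20.01) / 1.86 = -0.39.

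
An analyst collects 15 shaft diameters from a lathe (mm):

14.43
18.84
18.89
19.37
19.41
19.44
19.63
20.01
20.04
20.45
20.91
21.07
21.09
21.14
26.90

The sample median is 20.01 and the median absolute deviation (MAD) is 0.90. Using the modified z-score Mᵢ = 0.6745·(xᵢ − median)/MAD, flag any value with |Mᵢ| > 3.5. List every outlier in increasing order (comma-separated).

14.43, 26.90

|Mᵢ| > 3.5 ⇔ |xᵢ − 20.01| > 3.5·0.90/0.6745 = 4.67.
So outliers lie outside [15.34, 24.68].
14.43: M = -4.18 → outlier.
26.90: M = 5.16 → outlier.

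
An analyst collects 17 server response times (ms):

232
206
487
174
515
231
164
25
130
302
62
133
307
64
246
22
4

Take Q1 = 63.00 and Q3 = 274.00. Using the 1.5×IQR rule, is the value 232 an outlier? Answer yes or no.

IQR = Q3 − Q1 = 274.00 − 63.00 = 211.00.
Lower fence = Q1 − 1.5·IQR = 63.00 − 316.50 = -253.50.
Upper fence = Q3 + 1.5·IQR = 274.00 + 316.50 = 590.50.
232 lies within [-253.50, 590.50].

no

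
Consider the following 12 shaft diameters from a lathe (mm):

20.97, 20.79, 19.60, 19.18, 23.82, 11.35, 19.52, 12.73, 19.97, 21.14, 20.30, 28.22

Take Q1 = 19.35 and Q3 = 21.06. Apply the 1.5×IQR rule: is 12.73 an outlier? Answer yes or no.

yes

IQR = Q3 − Q1 = 21.06 − 19.35 = 1.71.
Lower fence = Q1 − 1.5·IQR = 19.35 − 2.565 = 16.785.
Upper fence = Q3 + 1.5·IQR = 21.06 + 2.565 = 23.625.
12.73 lies below the lower fence.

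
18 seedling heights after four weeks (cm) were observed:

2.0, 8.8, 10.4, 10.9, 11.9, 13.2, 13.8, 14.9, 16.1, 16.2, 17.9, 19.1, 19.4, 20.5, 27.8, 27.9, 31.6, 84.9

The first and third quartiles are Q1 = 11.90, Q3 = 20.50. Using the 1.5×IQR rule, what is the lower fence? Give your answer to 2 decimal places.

-1.00

IQR = Q3 − Q1 = 20.50 − 11.90 = 8.60.
Lower fence = Q1 − 1.5·IQR = 11.90 − 12.90 = -1.00.
Upper fence = Q3 + 1.5·IQR = 20.50 + 12.90 = 33.40.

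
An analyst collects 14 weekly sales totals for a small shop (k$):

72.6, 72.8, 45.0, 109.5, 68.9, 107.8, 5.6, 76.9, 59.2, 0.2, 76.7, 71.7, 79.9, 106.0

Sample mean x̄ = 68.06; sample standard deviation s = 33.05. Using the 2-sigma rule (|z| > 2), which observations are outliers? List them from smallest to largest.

0.2

Cutoffs at x̄ ± 2s: 68.06 ± 2·33.05 = [1.96, 134.16].
0.2: z = -2.05, |z| > 2 → outlier.
Every other value lies within [1.96, 134.16].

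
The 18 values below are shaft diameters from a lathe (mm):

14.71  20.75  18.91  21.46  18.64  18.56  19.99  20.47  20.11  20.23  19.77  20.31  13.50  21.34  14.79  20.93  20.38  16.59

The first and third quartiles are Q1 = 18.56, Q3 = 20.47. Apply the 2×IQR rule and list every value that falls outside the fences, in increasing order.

IQR = Q3 − Q1 = 20.47 − 18.56 = 1.91.
Lower fence = Q1 − 2·IQR = 18.56 − 3.82 = 14.74.
Upper fence = Q3 + 2·IQR = 20.47 + 3.82 = 24.29.
13.50 < 14.74 → outlier.
14.71 < 14.74 → outlier.
All remaining values lie within [14.74, 24.29].

13.50, 14.71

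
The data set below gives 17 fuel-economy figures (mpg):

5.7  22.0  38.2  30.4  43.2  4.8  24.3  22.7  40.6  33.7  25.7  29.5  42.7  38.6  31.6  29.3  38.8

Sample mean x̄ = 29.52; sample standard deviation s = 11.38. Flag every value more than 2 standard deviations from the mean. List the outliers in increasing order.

Cutoffs at x̄ ± 2s: 29.52 ± 2·11.38 = [6.76, 52.28].
4.8: z = -2.17, |z| > 2 → outlier.
5.7: z = -2.09, |z| > 2 → outlier.
Every other value lies within [6.76, 52.28].

4.8, 5.7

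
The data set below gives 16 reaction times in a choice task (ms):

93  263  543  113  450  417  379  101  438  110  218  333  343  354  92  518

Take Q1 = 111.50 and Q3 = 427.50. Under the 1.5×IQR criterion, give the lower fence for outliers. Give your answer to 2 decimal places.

IQR = Q3 − Q1 = 427.50 − 111.50 = 316.00.
Lower fence = Q1 − 1.5·IQR = 111.50 − 474.00 = -362.50.
Upper fence = Q3 + 1.5·IQR = 427.50 + 474.00 = 901.50.

-362.50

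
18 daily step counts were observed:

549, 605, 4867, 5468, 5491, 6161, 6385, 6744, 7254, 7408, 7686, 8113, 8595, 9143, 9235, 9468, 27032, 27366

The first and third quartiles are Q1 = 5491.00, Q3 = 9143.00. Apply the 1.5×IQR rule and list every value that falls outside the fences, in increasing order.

IQR = Q3 − Q1 = 9143.00 − 5491.00 = 3652.00.
Lower fence = Q1 − 1.5·IQR = 5491.00 − 5478.00 = 13.00.
Upper fence = Q3 + 1.5·IQR = 9143.00 + 5478.00 = 14621.00.
27032 > 14621.00 → outlier.
27366 > 14621.00 → outlier.
All remaining values lie within [13.00, 14621.00].

27032, 27366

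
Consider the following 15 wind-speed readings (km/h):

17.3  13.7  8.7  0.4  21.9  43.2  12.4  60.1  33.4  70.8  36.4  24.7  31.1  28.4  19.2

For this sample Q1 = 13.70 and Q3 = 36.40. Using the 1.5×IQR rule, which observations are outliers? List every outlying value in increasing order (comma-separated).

70.8

IQR = Q3 − Q1 = 36.40 − 13.70 = 22.70.
Lower fence = Q1 − 1.5·IQR = 13.70 − 34.05 = -20.35.
Upper fence = Q3 + 1.5·IQR = 36.40 + 34.05 = 70.45.
70.8 > 70.45 → outlier.
All remaining values lie within [-20.35, 70.45].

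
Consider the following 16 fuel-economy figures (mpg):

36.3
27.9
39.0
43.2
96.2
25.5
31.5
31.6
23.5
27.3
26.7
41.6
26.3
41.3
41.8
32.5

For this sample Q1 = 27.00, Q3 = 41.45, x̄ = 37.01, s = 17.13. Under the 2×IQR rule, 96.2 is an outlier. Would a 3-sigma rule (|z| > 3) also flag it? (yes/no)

z = (96.2 − 37.01) / 17.13 = 3.46.
|z| = 3.46 > 3.

yes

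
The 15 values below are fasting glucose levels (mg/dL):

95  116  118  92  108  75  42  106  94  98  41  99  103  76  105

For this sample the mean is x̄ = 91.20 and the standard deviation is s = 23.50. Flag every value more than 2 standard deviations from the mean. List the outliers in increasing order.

Cutoffs at x̄ ± 2s: 91.20 ± 2·23.50 = [44.20, 138.20].
41: z = -2.14, |z| > 2 → outlier.
42: z = -2.09, |z| > 2 → outlier.
Every other value lies within [44.20, 138.20].

41, 42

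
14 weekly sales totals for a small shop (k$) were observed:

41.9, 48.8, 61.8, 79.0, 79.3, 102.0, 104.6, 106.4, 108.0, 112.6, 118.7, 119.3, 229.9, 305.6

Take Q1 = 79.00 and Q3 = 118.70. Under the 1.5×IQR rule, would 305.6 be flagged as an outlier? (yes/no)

IQR = Q3 − Q1 = 118.70 − 79.00 = 39.70.
Lower fence = Q1 − 1.5·IQR = 79.00 − 59.55 = 19.45.
Upper fence = Q3 + 1.5·IQR = 118.70 + 59.55 = 178.25.
305.6 lies above the upper fence.

yes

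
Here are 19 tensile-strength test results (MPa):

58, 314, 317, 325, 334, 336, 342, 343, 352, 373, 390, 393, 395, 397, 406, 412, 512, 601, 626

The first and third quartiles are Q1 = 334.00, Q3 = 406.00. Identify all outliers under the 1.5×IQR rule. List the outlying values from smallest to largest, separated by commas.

IQR = Q3 − Q1 = 406.00 − 334.00 = 72.00.
Lower fence = Q1 − 1.5·IQR = 334.00 − 108.00 = 226.00.
Upper fence = Q3 + 1.5·IQR = 406.00 + 108.00 = 514.00.
58 < 226.00 → outlier.
601 > 514.00 → outlier.
626 > 514.00 → outlier.
All remaining values lie within [226.00, 514.00].

58, 601, 626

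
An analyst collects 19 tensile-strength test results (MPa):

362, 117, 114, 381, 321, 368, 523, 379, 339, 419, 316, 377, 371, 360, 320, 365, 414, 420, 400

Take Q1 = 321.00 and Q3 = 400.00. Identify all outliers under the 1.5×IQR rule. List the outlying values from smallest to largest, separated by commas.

IQR = Q3 − Q1 = 400.00 − 321.00 = 79.00.
Lower fence = Q1 − 1.5·IQR = 321.00 − 118.50 = 202.50.
Upper fence = Q3 + 1.5·IQR = 400.00 + 118.50 = 518.50.
114 < 202.50 → outlier.
117 < 202.50 → outlier.
523 > 518.50 → outlier.
All remaining values lie within [202.50, 518.50].

114, 117, 523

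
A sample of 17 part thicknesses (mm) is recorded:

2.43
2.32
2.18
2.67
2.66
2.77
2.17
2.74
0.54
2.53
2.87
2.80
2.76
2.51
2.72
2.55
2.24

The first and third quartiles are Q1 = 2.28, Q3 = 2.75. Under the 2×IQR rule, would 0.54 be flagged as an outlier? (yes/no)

yes

IQR = Q3 − Q1 = 2.75 − 2.28 = 0.47.
Lower fence = Q1 − 2·IQR = 2.28 − 0.94 = 1.34.
Upper fence = Q3 + 2·IQR = 2.75 + 0.94 = 3.69.
0.54 lies below the lower fence.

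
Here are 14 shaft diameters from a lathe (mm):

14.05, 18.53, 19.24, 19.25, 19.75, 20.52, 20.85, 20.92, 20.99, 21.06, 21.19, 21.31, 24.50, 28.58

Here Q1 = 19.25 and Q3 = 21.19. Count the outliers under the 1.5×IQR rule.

IQR = 1.94; fences at 19.25 − 2.91 = 16.34 and 21.19 + 2.91 = 24.10.
Outside the cutoffs: 14.05, 24.50, 28.58.

3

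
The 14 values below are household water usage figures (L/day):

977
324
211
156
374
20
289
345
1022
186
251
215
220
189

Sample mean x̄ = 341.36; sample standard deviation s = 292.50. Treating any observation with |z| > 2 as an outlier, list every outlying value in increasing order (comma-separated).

Cutoffs at x̄ ± 2s: 341.36 ± 2·292.50 = [-243.64, 926.36].
977: z = 2.17, |z| > 2 → outlier.
1022: z = 2.33, |z| > 2 → outlier.
Every other value lies within [-243.64, 926.36].

977, 1022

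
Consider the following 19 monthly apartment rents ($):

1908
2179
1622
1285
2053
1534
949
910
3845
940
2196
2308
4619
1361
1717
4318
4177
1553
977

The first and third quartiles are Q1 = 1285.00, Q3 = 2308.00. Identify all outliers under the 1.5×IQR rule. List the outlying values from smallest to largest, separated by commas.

3845, 4177, 4318, 4619

IQR = Q3 − Q1 = 2308.00 − 1285.00 = 1023.00.
Lower fence = Q1 − 1.5·IQR = 1285.00 − 1534.50 = -249.50.
Upper fence = Q3 + 1.5·IQR = 2308.00 + 1534.50 = 3842.50.
3845 > 3842.50 → outlier.
4177 > 3842.50 → outlier.
4318 > 3842.50 → outlier.
4619 > 3842.50 → outlier.
All remaining values lie within [-249.50, 3842.50].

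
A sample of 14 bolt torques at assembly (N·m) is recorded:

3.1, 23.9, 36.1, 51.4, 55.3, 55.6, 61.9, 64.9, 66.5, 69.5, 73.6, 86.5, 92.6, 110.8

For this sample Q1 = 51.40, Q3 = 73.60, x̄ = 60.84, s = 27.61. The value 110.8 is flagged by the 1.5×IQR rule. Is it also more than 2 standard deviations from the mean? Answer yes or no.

z = (110.8 − 60.84) / 27.61 = 1.81.
|z| = 1.81 ≤ 2.

no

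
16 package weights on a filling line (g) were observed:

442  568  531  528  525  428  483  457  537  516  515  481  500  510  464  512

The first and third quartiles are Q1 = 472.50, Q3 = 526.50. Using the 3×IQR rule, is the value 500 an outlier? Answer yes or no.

no

IQR = Q3 − Q1 = 526.50 − 472.50 = 54.00.
Lower fence = Q1 − 3·IQR = 472.50 − 162.00 = 310.50.
Upper fence = Q3 + 3·IQR = 526.50 + 162.00 = 688.50.
500 lies within [310.50, 688.50].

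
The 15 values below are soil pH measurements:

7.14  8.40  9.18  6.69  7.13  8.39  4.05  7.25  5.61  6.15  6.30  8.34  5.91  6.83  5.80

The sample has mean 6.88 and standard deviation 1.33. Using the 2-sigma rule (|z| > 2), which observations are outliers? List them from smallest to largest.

4.05

Cutoffs at x̄ ± 2s: 6.88 ± 2·1.33 = [4.22, 9.54].
4.05: z = -2.13, |z| > 2 → outlier.
Every other value lies within [4.22, 9.54].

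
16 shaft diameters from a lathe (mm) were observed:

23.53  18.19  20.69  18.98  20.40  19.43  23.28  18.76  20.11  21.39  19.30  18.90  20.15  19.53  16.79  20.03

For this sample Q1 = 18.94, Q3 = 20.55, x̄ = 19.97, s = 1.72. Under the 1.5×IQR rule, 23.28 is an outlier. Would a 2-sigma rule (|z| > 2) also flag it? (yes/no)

z = (23.28 − 19.97) / 1.72 = 1.92.
|z| = 1.92 ≤ 2.

no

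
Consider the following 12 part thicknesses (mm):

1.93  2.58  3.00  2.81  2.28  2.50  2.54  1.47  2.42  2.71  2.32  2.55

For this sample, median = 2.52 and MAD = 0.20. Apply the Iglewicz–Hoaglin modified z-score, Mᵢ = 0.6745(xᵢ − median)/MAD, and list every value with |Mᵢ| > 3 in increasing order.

|Mᵢ| > 3 ⇔ |xᵢ − 2.52| > 3·0.20/0.6745 = 0.89.
So outliers lie outside [1.63, 3.41].
1.47: M = -3.54 → outlier.

1.47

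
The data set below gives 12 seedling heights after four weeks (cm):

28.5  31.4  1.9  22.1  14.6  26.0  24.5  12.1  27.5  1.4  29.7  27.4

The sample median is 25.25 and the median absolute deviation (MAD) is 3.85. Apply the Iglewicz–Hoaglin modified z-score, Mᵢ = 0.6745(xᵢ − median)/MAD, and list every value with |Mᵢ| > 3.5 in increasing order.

1.4, 1.9

|Mᵢ| > 3.5 ⇔ |xᵢ − 25.25| > 3.5·3.85/0.6745 = 19.98.
So outliers lie outside [5.27, 45.23].
1.4: M = -4.18 → outlier.
1.9: M = -4.09 → outlier.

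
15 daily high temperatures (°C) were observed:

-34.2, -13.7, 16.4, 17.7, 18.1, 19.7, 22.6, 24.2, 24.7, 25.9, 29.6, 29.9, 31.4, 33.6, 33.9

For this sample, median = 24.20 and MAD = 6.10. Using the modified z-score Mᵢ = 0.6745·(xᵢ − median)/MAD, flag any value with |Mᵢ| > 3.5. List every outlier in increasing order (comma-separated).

-34.2, -13.7

|Mᵢ| > 3.5 ⇔ |xᵢ − 24.20| > 3.5·6.10/0.6745 = 31.65.
So outliers lie outside [-7.45, 55.85].
-34.2: M = -6.46 → outlier.
-13.7: M = -4.19 → outlier.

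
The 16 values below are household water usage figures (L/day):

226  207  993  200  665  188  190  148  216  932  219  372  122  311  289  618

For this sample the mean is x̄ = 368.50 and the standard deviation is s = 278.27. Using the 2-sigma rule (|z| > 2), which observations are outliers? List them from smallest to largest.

932, 993

Cutoffs at x̄ ± 2s: 368.50 ± 2·278.27 = [-188.04, 925.04].
932: z = 2.03, |z| > 2 → outlier.
993: z = 2.24, |z| > 2 → outlier.
Every other value lies within [-188.04, 925.04].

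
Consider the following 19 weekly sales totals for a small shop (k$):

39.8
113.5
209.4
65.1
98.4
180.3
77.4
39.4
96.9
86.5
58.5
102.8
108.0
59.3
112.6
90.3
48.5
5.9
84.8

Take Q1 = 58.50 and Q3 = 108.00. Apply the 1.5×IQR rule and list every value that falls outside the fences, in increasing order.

209.4

IQR = Q3 − Q1 = 108.00 − 58.50 = 49.50.
Lower fence = Q1 − 1.5·IQR = 58.50 − 74.25 = -15.75.
Upper fence = Q3 + 1.5·IQR = 108.00 + 74.25 = 182.25.
209.4 > 182.25 → outlier.
All remaining values lie within [-15.75, 182.25].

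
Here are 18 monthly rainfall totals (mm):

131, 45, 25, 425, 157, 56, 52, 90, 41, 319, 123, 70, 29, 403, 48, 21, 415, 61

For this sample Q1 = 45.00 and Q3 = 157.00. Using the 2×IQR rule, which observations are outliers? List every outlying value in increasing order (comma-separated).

403, 415, 425

IQR = Q3 − Q1 = 157.00 − 45.00 = 112.00.
Lower fence = Q1 − 2·IQR = 45.00 − 224.00 = -179.00.
Upper fence = Q3 + 2·IQR = 157.00 + 224.00 = 381.00.
403 > 381.00 → outlier.
415 > 381.00 → outlier.
425 > 381.00 → outlier.
All remaining values lie within [-179.00, 381.00].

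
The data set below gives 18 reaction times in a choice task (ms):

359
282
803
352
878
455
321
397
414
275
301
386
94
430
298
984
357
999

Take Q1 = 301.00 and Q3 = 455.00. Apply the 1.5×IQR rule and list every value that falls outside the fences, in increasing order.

803, 878, 984, 999

IQR = Q3 − Q1 = 455.00 − 301.00 = 154.00.
Lower fence = Q1 − 1.5·IQR = 301.00 − 231.00 = 70.00.
Upper fence = Q3 + 1.5·IQR = 455.00 + 231.00 = 686.00.
803 > 686.00 → outlier.
878 > 686.00 → outlier.
984 > 686.00 → outlier.
999 > 686.00 → outlier.
All remaining values lie within [70.00, 686.00].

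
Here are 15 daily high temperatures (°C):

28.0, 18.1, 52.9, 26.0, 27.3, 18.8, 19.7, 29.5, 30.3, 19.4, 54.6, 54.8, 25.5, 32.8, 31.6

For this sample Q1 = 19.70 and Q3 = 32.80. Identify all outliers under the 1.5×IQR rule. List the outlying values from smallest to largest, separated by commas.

IQR = Q3 − Q1 = 32.80 − 19.70 = 13.10.
Lower fence = Q1 − 1.5·IQR = 19.70 − 19.65 = 0.05.
Upper fence = Q3 + 1.5·IQR = 32.80 + 19.65 = 52.45.
52.9 > 52.45 → outlier.
54.6 > 52.45 → outlier.
54.8 > 52.45 → outlier.
All remaining values lie within [0.05, 52.45].

52.9, 54.6, 54.8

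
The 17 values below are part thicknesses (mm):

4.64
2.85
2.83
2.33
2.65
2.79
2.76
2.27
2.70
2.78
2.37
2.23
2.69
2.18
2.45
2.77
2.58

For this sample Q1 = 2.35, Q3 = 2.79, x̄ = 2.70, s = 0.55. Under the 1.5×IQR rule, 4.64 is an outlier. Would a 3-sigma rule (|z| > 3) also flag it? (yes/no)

z = (4.64 − 2.70) / 0.55 = 3.53.
|z| = 3.53 > 3.

yes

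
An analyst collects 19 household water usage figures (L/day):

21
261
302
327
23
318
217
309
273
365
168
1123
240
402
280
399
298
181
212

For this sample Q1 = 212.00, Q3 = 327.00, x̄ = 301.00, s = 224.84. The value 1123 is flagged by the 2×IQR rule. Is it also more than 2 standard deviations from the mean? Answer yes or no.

z = (1123 − 301.00) / 224.84 = 3.66.
|z| = 3.66 > 2.

yes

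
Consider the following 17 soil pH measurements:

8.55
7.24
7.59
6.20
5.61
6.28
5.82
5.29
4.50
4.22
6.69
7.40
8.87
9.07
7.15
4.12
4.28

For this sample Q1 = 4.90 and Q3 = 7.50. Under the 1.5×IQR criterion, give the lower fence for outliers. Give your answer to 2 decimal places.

IQR = Q3 − Q1 = 7.50 − 4.90 = 2.60.
Lower fence = Q1 − 1.5·IQR = 4.90 − 3.90 = 1.00.
Upper fence = Q3 + 1.5·IQR = 7.50 + 3.90 = 11.40.

1.00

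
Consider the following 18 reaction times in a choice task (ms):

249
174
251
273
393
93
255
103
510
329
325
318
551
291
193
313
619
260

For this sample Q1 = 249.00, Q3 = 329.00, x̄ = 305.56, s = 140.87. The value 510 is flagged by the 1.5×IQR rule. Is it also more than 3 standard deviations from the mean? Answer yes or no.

no

z = (510 − 305.56) / 140.87 = 1.45.
|z| = 1.45 ≤ 3.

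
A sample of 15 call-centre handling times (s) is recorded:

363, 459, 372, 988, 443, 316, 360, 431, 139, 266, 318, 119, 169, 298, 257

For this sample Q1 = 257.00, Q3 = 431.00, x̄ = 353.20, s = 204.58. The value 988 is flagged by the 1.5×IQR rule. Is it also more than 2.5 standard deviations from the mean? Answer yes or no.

yes

z = (988 − 353.20) / 204.58 = 3.10.
|z| = 3.10 > 2.5.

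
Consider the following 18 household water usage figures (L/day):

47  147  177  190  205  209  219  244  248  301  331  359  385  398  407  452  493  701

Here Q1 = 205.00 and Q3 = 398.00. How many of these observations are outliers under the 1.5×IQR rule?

1

IQR = 193.00; fences at 205.00 − 289.50 = -84.50 and 398.00 + 289.50 = 687.50.
Outside the cutoffs: 701.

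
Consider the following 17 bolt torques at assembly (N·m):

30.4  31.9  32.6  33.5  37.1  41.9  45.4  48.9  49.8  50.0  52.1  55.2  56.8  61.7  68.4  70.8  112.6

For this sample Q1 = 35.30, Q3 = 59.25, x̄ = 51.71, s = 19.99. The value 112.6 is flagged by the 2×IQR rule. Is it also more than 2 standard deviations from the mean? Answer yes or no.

yes

z = (112.6 − 51.71) / 19.99 = 3.05.
|z| = 3.05 > 2.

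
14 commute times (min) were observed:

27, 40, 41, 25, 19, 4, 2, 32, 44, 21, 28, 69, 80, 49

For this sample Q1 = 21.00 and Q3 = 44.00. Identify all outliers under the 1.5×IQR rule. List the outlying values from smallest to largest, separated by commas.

80

IQR = Q3 − Q1 = 44.00 − 21.00 = 23.00.
Lower fence = Q1 − 1.5·IQR = 21.00 − 34.50 = -13.50.
Upper fence = Q3 + 1.5·IQR = 44.00 + 34.50 = 78.50.
80 > 78.50 → outlier.
All remaining values lie within [-13.50, 78.50].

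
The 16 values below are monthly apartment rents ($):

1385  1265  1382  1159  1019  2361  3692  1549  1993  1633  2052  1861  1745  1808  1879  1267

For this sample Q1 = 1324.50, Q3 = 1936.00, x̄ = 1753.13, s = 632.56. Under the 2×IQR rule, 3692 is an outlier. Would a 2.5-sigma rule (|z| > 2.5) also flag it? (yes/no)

yes

z = (3692 − 1753.13) / 632.56 = 3.07.
|z| = 3.07 > 2.5.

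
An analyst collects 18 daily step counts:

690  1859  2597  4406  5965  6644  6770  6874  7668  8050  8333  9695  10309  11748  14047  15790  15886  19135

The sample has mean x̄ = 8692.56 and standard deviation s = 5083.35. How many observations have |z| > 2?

1

Cutoffs: x̄ ± 2s = [-1474.14, 18859.26].
Outside the cutoffs: 19135.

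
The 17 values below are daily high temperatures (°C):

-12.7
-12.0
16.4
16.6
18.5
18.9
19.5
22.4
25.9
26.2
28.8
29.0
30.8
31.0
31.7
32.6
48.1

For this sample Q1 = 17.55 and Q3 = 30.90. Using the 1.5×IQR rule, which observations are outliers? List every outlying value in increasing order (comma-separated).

-12.7, -12.0

IQR = Q3 − Q1 = 30.90 − 17.55 = 13.35.
Lower fence = Q1 − 1.5·IQR = 17.55 − 20.025 = -2.475.
Upper fence = Q3 + 1.5·IQR = 30.90 + 20.025 = 50.925.
-12.7 < -2.475 → outlier.
-12.0 < -2.475 → outlier.
All remaining values lie within [-2.475, 50.925].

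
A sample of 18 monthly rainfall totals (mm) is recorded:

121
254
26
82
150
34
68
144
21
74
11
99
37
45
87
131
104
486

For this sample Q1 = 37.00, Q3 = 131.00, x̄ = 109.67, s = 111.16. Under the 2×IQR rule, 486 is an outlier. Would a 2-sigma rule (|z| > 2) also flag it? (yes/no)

yes

z = (486 − 109.67) / 111.16 = 3.39.
|z| = 3.39 > 2.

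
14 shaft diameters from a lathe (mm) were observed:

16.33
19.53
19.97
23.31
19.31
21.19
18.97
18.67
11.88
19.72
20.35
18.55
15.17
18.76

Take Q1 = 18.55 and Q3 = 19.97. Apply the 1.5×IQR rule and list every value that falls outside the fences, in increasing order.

11.88, 15.17, 16.33, 23.31

IQR = Q3 − Q1 = 19.97 − 18.55 = 1.42.
Lower fence = Q1 − 1.5·IQR = 18.55 − 2.13 = 16.42.
Upper fence = Q3 + 1.5·IQR = 19.97 + 2.13 = 22.10.
11.88 < 16.42 → outlier.
15.17 < 16.42 → outlier.
16.33 < 16.42 → outlier.
23.31 > 22.10 → outlier.
All remaining values lie within [16.42, 22.10].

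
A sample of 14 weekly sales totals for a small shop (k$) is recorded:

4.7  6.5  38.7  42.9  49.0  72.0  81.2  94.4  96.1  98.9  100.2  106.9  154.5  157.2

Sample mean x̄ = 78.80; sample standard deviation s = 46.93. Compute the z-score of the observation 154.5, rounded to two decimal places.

z = (154.5 − 78.80) / 46.93 = 1.61.

1.61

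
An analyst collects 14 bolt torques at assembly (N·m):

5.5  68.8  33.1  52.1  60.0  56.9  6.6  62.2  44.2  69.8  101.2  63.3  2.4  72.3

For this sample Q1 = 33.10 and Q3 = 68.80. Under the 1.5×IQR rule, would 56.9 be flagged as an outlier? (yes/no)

no

IQR = Q3 − Q1 = 68.80 − 33.10 = 35.70.
Lower fence = Q1 − 1.5·IQR = 33.10 − 53.55 = -20.45.
Upper fence = Q3 + 1.5·IQR = 68.80 + 53.55 = 122.35.
56.9 lies within [-20.45, 122.35].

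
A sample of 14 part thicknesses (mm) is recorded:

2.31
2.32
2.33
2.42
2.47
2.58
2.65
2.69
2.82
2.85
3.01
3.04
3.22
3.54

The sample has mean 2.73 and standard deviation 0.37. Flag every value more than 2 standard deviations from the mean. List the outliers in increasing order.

Cutoffs at x̄ ± 2s: 2.73 ± 2·0.37 = [1.99, 3.47].
3.54: z = 2.19, |z| > 2 → outlier.
Every other value lies within [1.99, 3.47].

3.54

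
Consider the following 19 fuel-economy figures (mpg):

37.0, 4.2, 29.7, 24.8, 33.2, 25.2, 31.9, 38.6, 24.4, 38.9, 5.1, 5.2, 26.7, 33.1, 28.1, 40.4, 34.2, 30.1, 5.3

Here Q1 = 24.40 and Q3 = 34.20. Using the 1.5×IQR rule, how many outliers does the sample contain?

4

IQR = 9.80; fences at 24.40 − 14.70 = 9.70 and 34.20 + 14.70 = 48.90.
Outside the cutoffs: 4.2, 5.1, 5.2, 5.3.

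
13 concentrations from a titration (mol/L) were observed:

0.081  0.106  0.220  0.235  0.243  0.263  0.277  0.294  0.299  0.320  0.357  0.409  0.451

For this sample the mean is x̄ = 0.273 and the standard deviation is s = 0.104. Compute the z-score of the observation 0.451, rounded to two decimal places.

1.71

z = (0.451 − 0.273) / 0.104 = 1.71.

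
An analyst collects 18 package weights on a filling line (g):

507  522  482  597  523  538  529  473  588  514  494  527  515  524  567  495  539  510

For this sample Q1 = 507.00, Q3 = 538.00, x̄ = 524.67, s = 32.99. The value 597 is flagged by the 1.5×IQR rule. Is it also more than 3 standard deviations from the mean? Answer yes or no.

z = (597 − 524.67) / 32.99 = 2.19.
|z| = 2.19 ≤ 3.

no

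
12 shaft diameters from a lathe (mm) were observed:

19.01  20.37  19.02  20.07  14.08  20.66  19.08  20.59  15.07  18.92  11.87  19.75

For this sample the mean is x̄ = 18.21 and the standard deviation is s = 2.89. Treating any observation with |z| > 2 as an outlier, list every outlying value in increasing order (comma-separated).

Cutoffs at x̄ ± 2s: 18.21 ± 2·2.89 = [12.43, 23.99].
11.87: z = -2.19, |z| > 2 → outlier.
Every other value lies within [12.43, 23.99].

11.87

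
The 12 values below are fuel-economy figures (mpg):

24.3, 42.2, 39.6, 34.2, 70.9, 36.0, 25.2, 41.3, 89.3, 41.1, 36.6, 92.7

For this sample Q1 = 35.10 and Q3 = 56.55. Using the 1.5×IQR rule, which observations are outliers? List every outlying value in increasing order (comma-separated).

89.3, 92.7

IQR = Q3 − Q1 = 56.55 − 35.10 = 21.45.
Lower fence = Q1 − 1.5·IQR = 35.10 − 32.175 = 2.925.
Upper fence = Q3 + 1.5·IQR = 56.55 + 32.175 = 88.725.
89.3 > 88.725 → outlier.
92.7 > 88.725 → outlier.
All remaining values lie within [2.925, 88.725].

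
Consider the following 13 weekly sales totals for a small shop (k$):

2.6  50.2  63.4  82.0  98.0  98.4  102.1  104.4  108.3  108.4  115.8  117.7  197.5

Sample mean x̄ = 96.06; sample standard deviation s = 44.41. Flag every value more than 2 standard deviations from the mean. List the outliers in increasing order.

Cutoffs at x̄ ± 2s: 96.06 ± 2·44.41 = [7.24, 184.88].
2.6: z = -2.10, |z| > 2 → outlier.
197.5: z = 2.28, |z| > 2 → outlier.
Every other value lies within [7.24, 184.88].

2.6, 197.5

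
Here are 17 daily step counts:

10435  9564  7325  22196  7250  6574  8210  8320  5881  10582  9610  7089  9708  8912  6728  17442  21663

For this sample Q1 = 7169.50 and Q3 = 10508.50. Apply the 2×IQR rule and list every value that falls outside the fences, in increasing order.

IQR = Q3 − Q1 = 10508.50 − 7169.50 = 3339.00.
Lower fence = Q1 − 2·IQR = 7169.50 − 6678.00 = 491.50.
Upper fence = Q3 + 2·IQR = 10508.50 + 6678.00 = 17186.50.
17442 > 17186.50 → outlier.
21663 > 17186.50 → outlier.
22196 > 17186.50 → outlier.
All remaining values lie within [491.50, 17186.50].

17442, 21663, 22196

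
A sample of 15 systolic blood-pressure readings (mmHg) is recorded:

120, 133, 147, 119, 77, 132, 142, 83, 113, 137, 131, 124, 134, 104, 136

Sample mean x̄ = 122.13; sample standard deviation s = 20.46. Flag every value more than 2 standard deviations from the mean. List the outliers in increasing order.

77

Cutoffs at x̄ ± 2s: 122.13 ± 2·20.46 = [81.21, 163.05].
77: z = -2.21, |z| > 2 → outlier.
Every other value lies within [81.21, 163.05].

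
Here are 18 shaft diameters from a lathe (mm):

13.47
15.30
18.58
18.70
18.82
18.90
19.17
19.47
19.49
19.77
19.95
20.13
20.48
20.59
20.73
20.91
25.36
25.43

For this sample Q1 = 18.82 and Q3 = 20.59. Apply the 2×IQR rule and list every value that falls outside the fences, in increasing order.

IQR = Q3 − Q1 = 20.59 − 18.82 = 1.77.
Lower fence = Q1 − 2·IQR = 18.82 − 3.54 = 15.28.
Upper fence = Q3 + 2·IQR = 20.59 + 3.54 = 24.13.
13.47 < 15.28 → outlier.
25.36 > 24.13 → outlier.
25.43 > 24.13 → outlier.
All remaining values lie within [15.28, 24.13].

13.47, 25.36, 25.43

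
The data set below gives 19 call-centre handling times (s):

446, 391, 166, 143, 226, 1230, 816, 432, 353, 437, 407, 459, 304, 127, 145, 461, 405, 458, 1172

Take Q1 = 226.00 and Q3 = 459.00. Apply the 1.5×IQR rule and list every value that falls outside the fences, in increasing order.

816, 1172, 1230

IQR = Q3 − Q1 = 459.00 − 226.00 = 233.00.
Lower fence = Q1 − 1.5·IQR = 226.00 − 349.50 = -123.50.
Upper fence = Q3 + 1.5·IQR = 459.00 + 349.50 = 808.50.
816 > 808.50 → outlier.
1172 > 808.50 → outlier.
1230 > 808.50 → outlier.
All remaining values lie within [-123.50, 808.50].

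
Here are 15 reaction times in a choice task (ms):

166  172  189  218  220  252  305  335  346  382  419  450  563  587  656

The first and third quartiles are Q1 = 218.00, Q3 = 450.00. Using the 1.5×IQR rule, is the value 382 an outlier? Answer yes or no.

no

IQR = Q3 − Q1 = 450.00 − 218.00 = 232.00.
Lower fence = Q1 − 1.5·IQR = 218.00 − 348.00 = -130.00.
Upper fence = Q3 + 1.5·IQR = 450.00 + 348.00 = 798.00.
382 lies within [-130.00, 798.00].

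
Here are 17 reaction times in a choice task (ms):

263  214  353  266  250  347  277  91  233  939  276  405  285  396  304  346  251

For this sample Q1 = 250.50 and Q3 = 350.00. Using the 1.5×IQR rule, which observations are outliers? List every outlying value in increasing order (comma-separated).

IQR = Q3 − Q1 = 350.00 − 250.50 = 99.50.
Lower fence = Q1 − 1.5·IQR = 250.50 − 149.25 = 101.25.
Upper fence = Q3 + 1.5·IQR = 350.00 + 149.25 = 499.25.
91 < 101.25 → outlier.
939 > 499.25 → outlier.
All remaining values lie within [101.25, 499.25].

91, 939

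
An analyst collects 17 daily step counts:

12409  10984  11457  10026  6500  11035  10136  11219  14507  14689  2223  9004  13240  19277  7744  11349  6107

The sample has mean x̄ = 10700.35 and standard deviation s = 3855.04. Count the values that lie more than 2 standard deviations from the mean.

2

Cutoffs: x̄ ± 2s = [2990.27, 18410.43].
Outside the cutoffs: 2223, 19277.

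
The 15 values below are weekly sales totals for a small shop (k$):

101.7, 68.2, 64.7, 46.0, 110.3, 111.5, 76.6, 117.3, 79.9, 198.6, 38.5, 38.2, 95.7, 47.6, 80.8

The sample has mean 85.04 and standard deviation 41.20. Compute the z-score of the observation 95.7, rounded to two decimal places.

0.26

z = (95.7 − 85.04) / 41.20 = 0.26.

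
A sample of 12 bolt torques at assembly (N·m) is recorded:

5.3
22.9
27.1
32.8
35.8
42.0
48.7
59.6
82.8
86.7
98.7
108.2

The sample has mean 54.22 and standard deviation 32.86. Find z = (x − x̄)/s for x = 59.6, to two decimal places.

0.16

z = (59.6 − 54.22) / 32.86 = 0.16.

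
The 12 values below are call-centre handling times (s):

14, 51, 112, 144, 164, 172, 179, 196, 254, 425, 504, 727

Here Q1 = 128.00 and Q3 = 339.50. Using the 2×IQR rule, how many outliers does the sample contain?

IQR = 211.50; fences at 128.00 − 423.00 = -295.00 and 339.50 + 423.00 = 762.50.
Every value lies within the cutoffs.

0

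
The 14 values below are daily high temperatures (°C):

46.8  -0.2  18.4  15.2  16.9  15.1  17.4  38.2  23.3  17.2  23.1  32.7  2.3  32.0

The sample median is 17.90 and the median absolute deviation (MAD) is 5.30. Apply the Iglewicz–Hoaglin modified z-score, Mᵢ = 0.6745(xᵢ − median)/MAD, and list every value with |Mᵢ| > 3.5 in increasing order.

|Mᵢ| > 3.5 ⇔ |xᵢ − 17.90| > 3.5·5.30/0.6745 = 27.50.
So outliers lie outside [-9.60, 45.40].
46.8: M = 3.68 → outlier.

46.8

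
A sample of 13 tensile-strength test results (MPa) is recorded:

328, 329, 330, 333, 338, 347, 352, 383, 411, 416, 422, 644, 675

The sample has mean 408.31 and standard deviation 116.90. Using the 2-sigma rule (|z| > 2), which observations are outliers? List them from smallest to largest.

644, 675

Cutoffs at x̄ ± 2s: 408.31 ± 2·116.90 = [174.51, 642.11].
644: z = 2.02, |z| > 2 → outlier.
675: z = 2.28, |z| > 2 → outlier.
Every other value lies within [174.51, 642.11].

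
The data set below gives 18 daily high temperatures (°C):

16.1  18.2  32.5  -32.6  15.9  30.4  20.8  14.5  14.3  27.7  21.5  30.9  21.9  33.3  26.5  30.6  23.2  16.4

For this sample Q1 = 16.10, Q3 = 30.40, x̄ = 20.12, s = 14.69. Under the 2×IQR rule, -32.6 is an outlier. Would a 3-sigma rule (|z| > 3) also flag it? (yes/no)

z = (-32.6 − 20.12) / 14.69 = -3.59.
|z| = 3.59 > 3.

yes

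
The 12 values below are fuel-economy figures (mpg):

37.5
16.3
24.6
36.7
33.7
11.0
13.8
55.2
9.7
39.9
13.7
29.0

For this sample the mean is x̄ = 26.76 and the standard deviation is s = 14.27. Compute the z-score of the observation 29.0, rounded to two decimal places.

0.16

z = (29.0 − 26.76) / 14.27 = 0.16.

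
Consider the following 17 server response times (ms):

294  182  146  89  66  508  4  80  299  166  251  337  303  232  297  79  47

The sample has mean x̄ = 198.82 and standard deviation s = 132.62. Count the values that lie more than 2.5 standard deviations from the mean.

Cutoffs: x̄ ± 2.5s = [-132.73, 530.37].
Every value lies within the cutoffs.

0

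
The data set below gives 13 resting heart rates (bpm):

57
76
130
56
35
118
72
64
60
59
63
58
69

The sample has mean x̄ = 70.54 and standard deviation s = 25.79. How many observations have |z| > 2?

1

Cutoffs: x̄ ± 2s = [18.96, 122.12].
Outside the cutoffs: 130.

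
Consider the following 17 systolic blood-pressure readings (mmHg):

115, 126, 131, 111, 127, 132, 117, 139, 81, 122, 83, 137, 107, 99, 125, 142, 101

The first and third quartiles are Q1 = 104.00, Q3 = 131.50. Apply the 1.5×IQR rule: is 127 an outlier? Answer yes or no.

IQR = Q3 − Q1 = 131.50 − 104.00 = 27.50.
Lower fence = Q1 − 1.5·IQR = 104.00 − 41.25 = 62.75.
Upper fence = Q3 + 1.5·IQR = 131.50 + 41.25 = 172.75.
127 lies within [62.75, 172.75].

no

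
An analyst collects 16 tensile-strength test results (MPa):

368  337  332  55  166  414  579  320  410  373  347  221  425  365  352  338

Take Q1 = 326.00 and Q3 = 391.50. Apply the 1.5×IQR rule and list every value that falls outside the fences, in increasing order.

IQR = Q3 − Q1 = 391.50 − 326.00 = 65.50.
Lower fence = Q1 − 1.5·IQR = 326.00 − 98.25 = 227.75.
Upper fence = Q3 + 1.5·IQR = 391.50 + 98.25 = 489.75.
55 < 227.75 → outlier.
166 < 227.75 → outlier.
221 < 227.75 → outlier.
579 > 489.75 → outlier.
All remaining values lie within [227.75, 489.75].

55, 166, 221, 579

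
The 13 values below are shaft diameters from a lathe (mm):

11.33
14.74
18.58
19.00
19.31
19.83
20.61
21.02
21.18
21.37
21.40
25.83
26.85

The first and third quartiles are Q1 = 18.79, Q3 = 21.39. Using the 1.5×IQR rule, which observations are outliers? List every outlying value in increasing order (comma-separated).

11.33, 14.74, 25.83, 26.85

IQR = Q3 − Q1 = 21.39 − 18.79 = 2.60.
Lower fence = Q1 − 1.5·IQR = 18.79 − 3.90 = 14.89.
Upper fence = Q3 + 1.5·IQR = 21.39 + 3.90 = 25.29.
11.33 < 14.89 → outlier.
14.74 < 14.89 → outlier.
25.83 > 25.29 → outlier.
26.85 > 25.29 → outlier.
All remaining values lie within [14.89, 25.29].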